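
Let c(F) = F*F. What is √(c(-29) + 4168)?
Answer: √5009 ≈ 70.774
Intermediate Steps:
c(F) = F²
√(c(-29) + 4168) = √((-29)² + 4168) = √(841 + 4168) = √5009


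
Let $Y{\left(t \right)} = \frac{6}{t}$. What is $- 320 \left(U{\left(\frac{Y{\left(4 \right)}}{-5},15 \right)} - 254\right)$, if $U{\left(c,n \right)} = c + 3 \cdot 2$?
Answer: $79456$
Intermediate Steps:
$U{\left(c,n \right)} = 6 + c$ ($U{\left(c,n \right)} = c + 6 = 6 + c$)
$- 320 \left(U{\left(\frac{Y{\left(4 \right)}}{-5},15 \right)} - 254\right) = - 320 \left(\left(6 + \frac{6 \cdot \frac{1}{4}}{-5}\right) - 254\right) = - 320 \left(\left(6 + 6 \cdot \frac{1}{4} \left(- \frac{1}{5}\right)\right) - 254\right) = - 320 \left(\left(6 + \frac{3}{2} \left(- \frac{1}{5}\right)\right) - 254\right) = - 320 \left(\left(6 - \frac{3}{10}\right) - 254\right) = - 320 \left(\frac{57}{10} - 254\right) = \left(-320\right) \left(- \frac{2483}{10}\right) = 79456$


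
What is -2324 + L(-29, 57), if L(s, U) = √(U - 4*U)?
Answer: -2324 + 3*I*√19 ≈ -2324.0 + 13.077*I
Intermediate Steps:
L(s, U) = √3*√(-U) (L(s, U) = √(-3*U) = √3*√(-U))
-2324 + L(-29, 57) = -2324 + √3*√(-1*57) = -2324 + √3*√(-57) = -2324 + √3*(I*√57) = -2324 + 3*I*√19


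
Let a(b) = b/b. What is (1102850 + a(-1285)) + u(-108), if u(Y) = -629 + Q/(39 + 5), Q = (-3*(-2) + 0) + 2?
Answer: 12124444/11 ≈ 1.1022e+6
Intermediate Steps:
Q = 8 (Q = (6 + 0) + 2 = 6 + 2 = 8)
a(b) = 1
u(Y) = -6917/11 (u(Y) = -629 + 8/(39 + 5) = -629 + 8/44 = -629 + 8*(1/44) = -629 + 2/11 = -6917/11)
(1102850 + a(-1285)) + u(-108) = (1102850 + 1) - 6917/11 = 1102851 - 6917/11 = 12124444/11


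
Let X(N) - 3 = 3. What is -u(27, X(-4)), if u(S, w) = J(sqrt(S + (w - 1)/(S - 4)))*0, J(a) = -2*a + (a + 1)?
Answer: 0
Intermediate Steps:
X(N) = 6 (X(N) = 3 + 3 = 6)
J(a) = 1 - a (J(a) = -2*a + (1 + a) = 1 - a)
u(S, w) = 0 (u(S, w) = (1 - sqrt(S + (w - 1)/(S - 4)))*0 = (1 - sqrt(S + (-1 + w)/(-4 + S)))*0 = 0)
-u(27, X(-4)) = -1*0 = 0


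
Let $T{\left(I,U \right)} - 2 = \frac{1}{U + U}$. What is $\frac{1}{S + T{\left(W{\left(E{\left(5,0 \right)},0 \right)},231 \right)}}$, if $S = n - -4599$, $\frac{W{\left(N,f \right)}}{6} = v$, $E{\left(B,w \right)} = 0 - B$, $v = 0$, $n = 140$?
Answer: $\frac{462}{2190343} \approx 0.00021093$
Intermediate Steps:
$E{\left(B,w \right)} = - B$
$W{\left(N,f \right)} = 0$ ($W{\left(N,f \right)} = 6 \cdot 0 = 0$)
$T{\left(I,U \right)} = 2 + \frac{1}{2 U}$ ($T{\left(I,U \right)} = 2 + \frac{1}{U + U} = 2 + \frac{1}{2 U}$)
$S = 4739$ ($S = 140 - -4599 = 140 + 4599 = 4739$)
$\frac{1}{S + T{\left(W{\left(E{\left(5,0 \right)},0 \right)},231 \right)}} = \frac{1}{4739 + \left(2 + \frac{1}{2 \cdot 231}\right)} = \frac{1}{4739 + \left(2 + \frac{1}{2} \cdot \frac{1}{231}\right)} = \frac{1}{4739 + \left(2 + \frac{1}{462}\right)} = \frac{1}{4739 + \frac{925}{462}} = \frac{1}{\frac{2190343}{462}} = \frac{462}{2190343}$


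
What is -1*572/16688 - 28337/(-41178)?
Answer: 56166755/85897308 ≈ 0.65388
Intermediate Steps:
-1*572/16688 - 28337/(-41178) = -572*1/16688 - 28337*(-1/41178) = -143/4172 + 28337/41178 = 56166755/85897308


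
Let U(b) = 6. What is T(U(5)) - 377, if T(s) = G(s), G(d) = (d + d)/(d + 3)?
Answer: -1127/3 ≈ -375.67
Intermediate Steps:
G(d) = 2*d/(3 + d) (G(d) = (2*d)/(3 + d) = 2*d/(3 + d))
T(s) = 2*s/(3 + s)
T(U(5)) - 377 = 2*6/(3 + 6) - 377 = 2*6/9 - 377 = 2*6*(1/9) - 377 = 4/3 - 377 = -1127/3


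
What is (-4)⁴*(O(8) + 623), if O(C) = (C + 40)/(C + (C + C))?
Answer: 160000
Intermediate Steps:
O(C) = (40 + C)/(3*C) (O(C) = (40 + C)/(C + 2*C) = (40 + C)/((3*C)) = (40 + C)*(1/(3*C)) = (40 + C)/(3*C))
(-4)⁴*(O(8) + 623) = (-4)⁴*((⅓)*(40 + 8)/8 + 623) = 256*((⅓)*(⅛)*48 + 623) = 256*(2 + 623) = 256*625 = 160000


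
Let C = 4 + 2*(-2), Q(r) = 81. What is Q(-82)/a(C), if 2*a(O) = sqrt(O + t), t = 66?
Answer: 27*sqrt(66)/11 ≈ 19.941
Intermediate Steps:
C = 0 (C = 4 - 4 = 0)
a(O) = sqrt(66 + O)/2 (a(O) = sqrt(O + 66)/2 = sqrt(66 + O)/2)
Q(-82)/a(C) = 81/((sqrt(66 + 0)/2)) = 81/((sqrt(66)/2)) = 81*(sqrt(66)/33) = 27*sqrt(66)/11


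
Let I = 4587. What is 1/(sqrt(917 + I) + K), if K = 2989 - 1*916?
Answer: 2073/4291825 - 8*sqrt(86)/4291825 ≈ 0.00046573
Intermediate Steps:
K = 2073 (K = 2989 - 916 = 2073)
1/(sqrt(917 + I) + K) = 1/(sqrt(917 + 4587) + 2073) = 1/(sqrt(5504) + 2073) = 1/(8*sqrt(86) + 2073) = 1/(2073 + 8*sqrt(86))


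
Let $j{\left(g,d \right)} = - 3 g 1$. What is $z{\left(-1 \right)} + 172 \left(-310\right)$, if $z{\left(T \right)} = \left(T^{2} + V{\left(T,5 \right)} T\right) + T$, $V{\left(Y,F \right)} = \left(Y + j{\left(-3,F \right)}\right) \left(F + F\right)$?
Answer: $-53400$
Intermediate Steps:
$j{\left(g,d \right)} = - 3 g$
$V{\left(Y,F \right)} = 2 F \left(9 + Y\right)$ ($V{\left(Y,F \right)} = \left(Y - -9\right) \left(F + F\right) = \left(Y + 9\right) 2 F = \left(9 + Y\right) 2 F = 2 F \left(9 + Y\right)$)
$z{\left(T \right)} = T + T^{2} + T \left(90 + 10 T\right)$ ($z{\left(T \right)} = \left(T^{2} + 2 \cdot 5 \left(9 + T\right) T\right) + T = \left(T^{2} + \left(90 + 10 T\right) T\right) + T = \left(T^{2} + T \left(90 + 10 T\right)\right) + T = T + T^{2} + T \left(90 + 10 T\right)$)
$z{\left(-1 \right)} + 172 \left(-310\right) = - (91 + 11 \left(-1\right)) + 172 \left(-310\right) = - (91 - 11) - 53320 = \left(-1\right) 80 - 53320 = -80 - 53320 = -53400$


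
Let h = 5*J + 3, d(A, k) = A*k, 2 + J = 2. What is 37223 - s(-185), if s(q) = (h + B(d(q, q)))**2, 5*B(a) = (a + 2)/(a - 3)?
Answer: 1089538703990051/29278632100 ≈ 37213.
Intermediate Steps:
J = 0 (J = -2 + 2 = 0)
B(a) = (2 + a)/(5*(-3 + a)) (B(a) = ((a + 2)/(a - 3))/5 = ((2 + a)/(-3 + a))/5 = (2 + a)/(5*(-3 + a)))
h = 3 (h = 5*0 + 3 = 0 + 3 = 3)
s(q) = (3 + (2 + q**2)/(5*(-3 + q**2)))**2 (s(q) = (3 + (2 + q*q)/(5*(-3 + q*q)))**2 = (3 + (2 + q**2)/(5*(-3 + q**2)))**2)
37223 - s(-185) = 37223 - (-43 + 16*(-185)**2)**2/(25*(-3 + (-185)**2)**2) = 37223 - (-43 + 16*34225)**2/(25*(-3 + 34225)**2) = 37223 - (-43 + 547600)**2/(25*34222**2) = 37223 - 547557**2/(25*1171145284) = 37223 - 299818668249/(25*1171145284) = 37223 - 1*299818668249/29278632100 = 37223 - 299818668249/29278632100 = 1089538703990051/29278632100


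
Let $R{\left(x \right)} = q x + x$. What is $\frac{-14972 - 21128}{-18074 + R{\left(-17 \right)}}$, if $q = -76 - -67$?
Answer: $\frac{18050}{8969} \approx 2.0125$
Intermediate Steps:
$q = -9$ ($q = -76 + 67 = -9$)
$R{\left(x \right)} = - 8 x$ ($R{\left(x \right)} = - 9 x + x = - 8 x$)
$\frac{-14972 - 21128}{-18074 + R{\left(-17 \right)}} = \frac{-14972 - 21128}{-18074 - -136} = - \frac{36100}{-18074 + 136} = - \frac{36100}{-17938} = \left(-36100\right) \left(- \frac{1}{17938}\right) = \frac{18050}{8969}$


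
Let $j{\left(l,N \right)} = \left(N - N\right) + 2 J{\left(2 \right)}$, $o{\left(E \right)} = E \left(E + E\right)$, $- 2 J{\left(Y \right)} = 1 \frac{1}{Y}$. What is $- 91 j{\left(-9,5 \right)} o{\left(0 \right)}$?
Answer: $0$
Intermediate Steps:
$J{\left(Y \right)} = - \frac{1}{2 Y}$ ($J{\left(Y \right)} = - \frac{1 \frac{1}{Y}}{2} = - \frac{1}{2 Y}$)
$o{\left(E \right)} = 2 E^{2}$ ($o{\left(E \right)} = E 2 E = 2 E^{2}$)
$j{\left(l,N \right)} = - \frac{1}{2}$ ($j{\left(l,N \right)} = \left(N - N\right) + 2 \left(- \frac{1}{2 \cdot 2}\right) = 0 + 2 \left(\left(- \frac{1}{2}\right) \frac{1}{2}\right) = 0 + 2 \left(- \frac{1}{4}\right) = 0 - \frac{1}{2} = - \frac{1}{2}$)
$- 91 j{\left(-9,5 \right)} o{\left(0 \right)} = \left(-91\right) \left(- \frac{1}{2}\right) 2 \cdot 0^{2} = \frac{91 \cdot 2 \cdot 0}{2} = \frac{91}{2} \cdot 0 = 0$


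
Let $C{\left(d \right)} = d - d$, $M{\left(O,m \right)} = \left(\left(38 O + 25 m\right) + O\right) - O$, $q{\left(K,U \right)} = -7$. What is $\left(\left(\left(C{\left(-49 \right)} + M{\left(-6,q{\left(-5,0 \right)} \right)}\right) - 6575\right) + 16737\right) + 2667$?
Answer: $12426$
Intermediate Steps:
$M{\left(O,m \right)} = 25 m + 38 O$ ($M{\left(O,m \right)} = \left(\left(25 m + 38 O\right) + O\right) - O = \left(25 m + 39 O\right) - O = 25 m + 38 O$)
$C{\left(d \right)} = 0$
$\left(\left(\left(C{\left(-49 \right)} + M{\left(-6,q{\left(-5,0 \right)} \right)}\right) - 6575\right) + 16737\right) + 2667 = \left(\left(\left(0 + \left(25 \left(-7\right) + 38 \left(-6\right)\right)\right) - 6575\right) + 16737\right) + 2667 = \left(\left(\left(0 - 403\right) - 6575\right) + 16737\right) + 2667 = \left(\left(-403 - 6575\right) + 16737\right) + 2667 = \left(-6978 + 16737\right) + 2667 = 9759 + 2667 = 12426$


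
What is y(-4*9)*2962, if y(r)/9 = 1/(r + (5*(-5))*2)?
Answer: -13329/43 ≈ -309.98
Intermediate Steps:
y(r) = 9/(-50 + r) (y(r) = 9/(r + (5*(-5))*2) = 9/(r - 25*2) = 9/(r - 50) = 9/(-50 + r))
y(-4*9)*2962 = (9/(-50 - 4*9))*2962 = (9/(-50 - 36))*2962 = (9/(-86))*2962 = (9*(-1/86))*2962 = -9/86*2962 = -13329/43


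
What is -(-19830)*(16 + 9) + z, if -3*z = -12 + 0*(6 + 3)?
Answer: 495754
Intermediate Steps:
z = 4 (z = -(-12 + 0*(6 + 3))/3 = -(-12 + 0*9)/3 = -(-12 + 0)/3 = -⅓*(-12) = 4)
-(-19830)*(16 + 9) + z = -(-19830)*(16 + 9) + 4 = -(-19830)*25 + 4 = -1322*(-375) + 4 = 495750 + 4 = 495754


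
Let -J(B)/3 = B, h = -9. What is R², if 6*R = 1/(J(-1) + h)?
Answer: 1/1296 ≈ 0.00077160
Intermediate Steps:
J(B) = -3*B
R = -1/36 (R = 1/(6*(-3*(-1) - 9)) = 1/(6*(3 - 9)) = (⅙)/(-6) = (⅙)*(-⅙) = -1/36 ≈ -0.027778)
R² = (-1/36)² = 1/1296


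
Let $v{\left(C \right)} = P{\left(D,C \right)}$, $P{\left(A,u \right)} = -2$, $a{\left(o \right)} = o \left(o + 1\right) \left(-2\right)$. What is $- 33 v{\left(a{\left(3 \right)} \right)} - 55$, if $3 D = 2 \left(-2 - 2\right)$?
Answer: $11$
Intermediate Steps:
$D = - \frac{8}{3}$ ($D = \frac{2 \left(-2 - 2\right)}{3} = \frac{2 \left(-4\right)}{3} = \frac{1}{3} \left(-8\right) = - \frac{8}{3} \approx -2.6667$)
$a{\left(o \right)} = o \left(-2 - 2 o\right)$ ($a{\left(o \right)} = o \left(1 + o\right) \left(-2\right) = o \left(-2 - 2 o\right)$)
$v{\left(C \right)} = -2$
$- 33 v{\left(a{\left(3 \right)} \right)} - 55 = \left(-33\right) \left(-2\right) - 55 = 66 - 55 = 11$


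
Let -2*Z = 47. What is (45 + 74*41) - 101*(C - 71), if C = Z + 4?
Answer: 24439/2 ≈ 12220.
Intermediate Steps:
Z = -47/2 (Z = -½*47 = -47/2 ≈ -23.500)
C = -39/2 (C = -47/2 + 4 = -39/2 ≈ -19.500)
(45 + 74*41) - 101*(C - 71) = (45 + 74*41) - 101*(-39/2 - 71) = (45 + 3034) - 101*(-181)/2 = 3079 - 1*(-18281/2) = 3079 + 18281/2 = 24439/2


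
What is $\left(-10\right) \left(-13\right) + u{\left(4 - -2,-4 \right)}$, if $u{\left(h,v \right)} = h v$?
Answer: $106$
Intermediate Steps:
$\left(-10\right) \left(-13\right) + u{\left(4 - -2,-4 \right)} = \left(-10\right) \left(-13\right) + \left(4 - -2\right) \left(-4\right) = 130 + \left(4 + 2\right) \left(-4\right) = 130 + 6 \left(-4\right) = 130 - 24 = 106$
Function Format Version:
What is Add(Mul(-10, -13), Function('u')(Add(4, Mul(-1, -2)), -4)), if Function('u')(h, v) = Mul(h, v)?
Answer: 106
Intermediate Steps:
Add(Mul(-10, -13), Function('u')(Add(4, Mul(-1, -2)), -4)) = Add(Mul(-10, -13), Mul(Add(4, Mul(-1, -2)), -4)) = Add(130, Mul(Add(4, 2), -4)) = Add(130, Mul(6, -4)) = Add(130, -24) = 106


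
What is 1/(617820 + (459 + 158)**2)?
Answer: 1/998509 ≈ 1.0015e-6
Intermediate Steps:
1/(617820 + (459 + 158)**2) = 1/(617820 + 617**2) = 1/(617820 + 380689) = 1/998509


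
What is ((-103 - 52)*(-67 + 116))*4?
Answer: -30380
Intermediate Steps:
((-103 - 52)*(-67 + 116))*4 = -155*49*4 = -7595*4 = -30380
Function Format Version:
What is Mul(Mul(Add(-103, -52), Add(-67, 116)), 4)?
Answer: -30380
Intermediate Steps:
Mul(Mul(Add(-103, -52), Add(-67, 116)), 4) = Mul(Mul(-155, 49), 4) = Mul(-7595, 4) = -30380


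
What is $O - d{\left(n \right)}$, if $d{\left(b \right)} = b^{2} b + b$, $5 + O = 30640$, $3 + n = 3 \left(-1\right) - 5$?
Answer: $31977$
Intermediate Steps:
$n = -11$ ($n = -3 + \left(3 \left(-1\right) - 5\right) = -3 - 8 = -11$)
$O = 30635$ ($O = -5 + 30640 = 30635$)
$d{\left(b \right)} = b + b^{3}$ ($d{\left(b \right)} = b^{3} + b = b + b^{3}$)
$O - d{\left(n \right)} = 30635 - \left(-11 + \left(-11\right)^{3}\right) = 30635 - \left(-11 - 1331\right) = 30635 - -1342 = 30635 + 1342 = 31977$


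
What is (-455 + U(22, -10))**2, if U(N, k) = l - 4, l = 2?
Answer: 208849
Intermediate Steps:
U(N, k) = -2 (U(N, k) = 2 - 4 = -2)
(-455 + U(22, -10))**2 = (-455 - 2)**2 = (-457)**2 = 208849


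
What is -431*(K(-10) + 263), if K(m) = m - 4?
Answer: -107319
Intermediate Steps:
K(m) = -4 + m
-431*(K(-10) + 263) = -431*((-4 - 10) + 263) = -431*(-14 + 263) = -431*249 = -107319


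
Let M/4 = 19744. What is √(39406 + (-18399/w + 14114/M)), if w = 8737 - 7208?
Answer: 3*√249318466211891681/7547144 ≈ 198.48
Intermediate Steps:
M = 78976 (M = 4*19744 = 78976)
w = 1529
√(39406 + (-18399/w + 14114/M)) = √(39406 + (-18399/1529 + 14114/78976)) = √(39406 + (-18399*1/1529 + 14114*(1/78976))) = √(39406 + (-18399/1529 + 7057/39488)) = √(39406 - 715749559/60377152) = √(2378506302153/60377152) = 3*√249318466211891681/7547144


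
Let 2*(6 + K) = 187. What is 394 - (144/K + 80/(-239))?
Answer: 16424218/41825 ≈ 392.69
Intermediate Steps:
K = 175/2 (K = -6 + (½)*187 = -6 + 187/2 = 175/2 ≈ 87.500)
394 - (144/K + 80/(-239)) = 394 - (144/(175/2) + 80/(-239)) = 394 - (144*(2/175) + 80*(-1/239)) = 394 - (288/175 - 80/239) = 394 - 1*54832/41825 = 394 - 54832/41825 = 16424218/41825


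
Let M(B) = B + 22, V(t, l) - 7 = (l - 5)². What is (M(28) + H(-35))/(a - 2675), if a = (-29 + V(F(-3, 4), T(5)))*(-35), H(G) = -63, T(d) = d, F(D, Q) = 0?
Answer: 13/1905 ≈ 0.0068242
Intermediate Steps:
V(t, l) = 7 + (-5 + l)² (V(t, l) = 7 + (l - 5)² = 7 + (-5 + l)²)
a = 770 (a = (-29 + (7 + (-5 + 5)²))*(-35) = (-29 + (7 + 0²))*(-35) = (-29 + (7 + 0))*(-35) = (-29 + 7)*(-35) = -22*(-35) = 770)
M(B) = 22 + B
(M(28) + H(-35))/(a - 2675) = ((22 + 28) - 63)/(770 - 2675) = (50 - 63)/(-1905) = -13*(-1/1905) = 13/1905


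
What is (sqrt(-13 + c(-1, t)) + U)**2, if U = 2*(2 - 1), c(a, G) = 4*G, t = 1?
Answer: -5 + 12*I ≈ -5.0 + 12.0*I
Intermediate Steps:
U = 2 (U = 2*1 = 2)
(sqrt(-13 + c(-1, t)) + U)**2 = (sqrt(-13 + 4*1) + 2)**2 = (sqrt(-13 + 4) + 2)**2 = (sqrt(-9) + 2)**2 = (3*I + 2)**2 = (2 + 3*I)**2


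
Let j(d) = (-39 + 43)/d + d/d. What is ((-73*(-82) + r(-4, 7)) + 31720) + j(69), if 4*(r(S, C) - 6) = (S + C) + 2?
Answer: 10409149/276 ≈ 37714.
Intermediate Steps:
j(d) = 1 + 4/d (j(d) = 4/d + 1 = 1 + 4/d)
r(S, C) = 13/2 + C/4 + S/4 (r(S, C) = 6 + ((S + C) + 2)/4 = 6 + ((C + S) + 2)/4 = 6 + (2 + C + S)/4 = 6 + (1/2 + C/4 + S/4) = 13/2 + C/4 + S/4)
((-73*(-82) + r(-4, 7)) + 31720) + j(69) = ((-73*(-82) + (13/2 + (1/4)*7 + (1/4)*(-4))) + 31720) + (4 + 69)/69 = ((5986 + (13/2 + 7/4 - 1)) + 31720) + (1/69)*73 = ((5986 + 29/4) + 31720) + 73/69 = (23973/4 + 31720) + 73/69 = 150853/4 + 73/69 = 10409149/276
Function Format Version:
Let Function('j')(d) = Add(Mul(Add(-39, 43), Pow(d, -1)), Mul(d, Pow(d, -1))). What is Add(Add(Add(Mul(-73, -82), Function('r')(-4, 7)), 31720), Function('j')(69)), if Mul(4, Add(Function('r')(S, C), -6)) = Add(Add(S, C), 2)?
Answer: Rational(10409149, 276) ≈ 37714.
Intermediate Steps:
Function('j')(d) = Add(1, Mul(4, Pow(d, -1))) (Function('j')(d) = Add(Mul(4, Pow(d, -1)), 1) = Add(1, Mul(4, Pow(d, -1))))
Function('r')(S, C) = Add(Rational(13, 2), Mul(Rational(1, 4), C), Mul(Rational(1, 4), S)) (Function('r')(S, C) = Add(6, Mul(Rational(1, 4), Add(Add(S, C), 2))) = Add(6, Mul(Rational(1, 4), Add(Add(C, S), 2))) = Add(6, Mul(Rational(1, 4), Add(2, C, S))) = Add(6, Add(Rational(1, 2), Mul(Rational(1, 4), C), Mul(Rational(1, 4), S))) = Add(Rational(13, 2), Mul(Rational(1, 4), C), Mul(Rational(1, 4), S)))
Add(Add(Add(Mul(-73, -82), Function('r')(-4, 7)), 31720), Function('j')(69)) = Add(Add(Add(Mul(-73, -82), Add(Rational(13, 2), Mul(Rational(1, 4), 7), Mul(Rational(1, 4), -4))), 31720), Mul(Pow(69, -1), Add(4, 69))) = Add(Add(Add(5986, Add(Rational(13, 2), Rational(7, 4), -1)), 31720), Mul(Rational(1, 69), 73)) = Add(Add(Add(5986, Rational(29, 4)), 31720), Rational(73, 69)) = Add(Add(Rational(23973, 4), 31720), Rational(73, 69)) = Add(Rational(150853, 4), Rational(73, 69)) = Rational(10409149, 276)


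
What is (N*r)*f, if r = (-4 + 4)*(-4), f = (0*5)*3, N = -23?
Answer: 0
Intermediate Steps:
f = 0 (f = 0*3 = 0)
r = 0 (r = 0*(-4) = 0)
(N*r)*f = -23*0*0 = 0*0 = 0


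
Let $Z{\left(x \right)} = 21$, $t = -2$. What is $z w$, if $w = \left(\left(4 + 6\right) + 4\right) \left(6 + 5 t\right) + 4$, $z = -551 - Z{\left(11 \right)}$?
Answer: $29744$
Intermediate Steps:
$z = -572$ ($z = -551 - 21 = -572$)
$w = -52$ ($w = \left(\left(4 + 6\right) + 4\right) \left(6 + 5 \left(-2\right)\right) + 4 = \left(10 + 4\right) \left(6 - 10\right) + 4 = 14 \left(-4\right) + 4 = -56 + 4 = -52$)
$z w = \left(-572\right) \left(-52\right) = 29744$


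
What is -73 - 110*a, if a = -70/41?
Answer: 4707/41 ≈ 114.80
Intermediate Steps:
a = -70/41 (a = -70*1/41 = -70/41 ≈ -1.7073)
-73 - 110*a = -73 - 110*(-70/41) = -73 + 7700/41 = 4707/41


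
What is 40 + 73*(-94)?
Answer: -6822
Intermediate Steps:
40 + 73*(-94) = 40 - 6862 = -6822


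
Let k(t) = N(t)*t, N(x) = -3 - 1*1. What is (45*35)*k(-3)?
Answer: 18900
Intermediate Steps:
N(x) = -4 (N(x) = -3 - 1 = -4)
k(t) = -4*t
(45*35)*k(-3) = (45*35)*(-4*(-3)) = 1575*12 = 18900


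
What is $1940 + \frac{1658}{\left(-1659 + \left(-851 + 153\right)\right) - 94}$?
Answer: $\frac{4753282}{2451} \approx 1939.3$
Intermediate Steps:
$1940 + \frac{1658}{\left(-1659 + \left(-851 + 153\right)\right) - 94} = 1940 + \frac{1658}{\left(-1659 - 698\right) - 94} = 1940 + \frac{1658}{-2357 - 94} = 1940 + \frac{1658}{-2451} = 1940 + 1658 \left(- \frac{1}{2451}\right) = 1940 - \frac{1658}{2451} = \frac{4753282}{2451}$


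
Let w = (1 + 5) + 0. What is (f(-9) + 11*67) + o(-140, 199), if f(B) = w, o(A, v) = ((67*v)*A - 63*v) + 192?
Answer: -1878222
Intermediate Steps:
w = 6 (w = 6 + 0 = 6)
o(A, v) = 192 - 63*v + 67*A*v (o(A, v) = (67*A*v - 63*v) + 192 = (-63*v + 67*A*v) + 192 = 192 - 63*v + 67*A*v)
f(B) = 6
(f(-9) + 11*67) + o(-140, 199) = (6 + 11*67) + (192 - 63*199 + 67*(-140)*199) = (6 + 737) + (192 - 12537 - 1866620) = 743 - 1878965 = -1878222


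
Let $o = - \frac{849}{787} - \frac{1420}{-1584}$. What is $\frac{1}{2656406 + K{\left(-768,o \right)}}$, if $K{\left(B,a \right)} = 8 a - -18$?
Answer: $\frac{77913}{206969849474} \approx 3.7645 \cdot 10^{-7}$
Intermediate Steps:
$o = - \frac{56819}{311652}$ ($o = \left(-849\right) \frac{1}{787} - - \frac{355}{396} = - \frac{849}{787} + \frac{355}{396} = - \frac{56819}{311652} \approx -0.18232$)
$K{\left(B,a \right)} = 18 + 8 a$ ($K{\left(B,a \right)} = 8 a + 18 = 18 + 8 a$)
$\frac{1}{2656406 + K{\left(-768,o \right)}} = \frac{1}{2656406 + \left(18 + 8 \left(- \frac{56819}{311652}\right)\right)} = \frac{1}{2656406 + \left(18 - \frac{113638}{77913}\right)} = \frac{1}{2656406 + \frac{1288796}{77913}} = \frac{1}{\frac{206969849474}{77913}} = \frac{77913}{206969849474}$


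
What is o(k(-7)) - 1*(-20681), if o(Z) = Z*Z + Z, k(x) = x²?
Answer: 23131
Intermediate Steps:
o(Z) = Z + Z² (o(Z) = Z² + Z = Z + Z²)
o(k(-7)) - 1*(-20681) = (-7)²*(1 + (-7)²) - 1*(-20681) = 49*(1 + 49) + 20681 = 49*50 + 20681 = 2450 + 20681 = 23131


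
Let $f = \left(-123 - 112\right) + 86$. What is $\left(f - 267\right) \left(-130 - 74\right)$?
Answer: $84864$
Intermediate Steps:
$f = -149$ ($f = -235 + 86 = -149$)
$\left(f - 267\right) \left(-130 - 74\right) = \left(-149 - 267\right) \left(-130 - 74\right) = \left(-149 - 267\right) \left(-204\right) = \left(-416\right) \left(-204\right) = 84864$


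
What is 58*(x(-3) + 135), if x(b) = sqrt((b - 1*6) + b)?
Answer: 7830 + 116*I*sqrt(3) ≈ 7830.0 + 200.92*I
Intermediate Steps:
x(b) = sqrt(-6 + 2*b) (x(b) = sqrt((b - 6) + b) = sqrt((-6 + b) + b) = sqrt(-6 + 2*b))
58*(x(-3) + 135) = 58*(sqrt(-6 + 2*(-3)) + 135) = 58*(sqrt(-6 - 6) + 135) = 58*(sqrt(-12) + 135) = 58*(2*I*sqrt(3) + 135) = 58*(135 + 2*I*sqrt(3)) = 7830 + 116*I*sqrt(3)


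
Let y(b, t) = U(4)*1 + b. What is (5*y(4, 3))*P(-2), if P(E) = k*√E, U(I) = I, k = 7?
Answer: 280*I*√2 ≈ 395.98*I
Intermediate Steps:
y(b, t) = 4 + b (y(b, t) = 4*1 + b = 4 + b)
P(E) = 7*√E
(5*y(4, 3))*P(-2) = (5*(4 + 4))*(7*√(-2)) = (5*8)*(7*(I*√2)) = 40*(7*I*√2) = 280*I*√2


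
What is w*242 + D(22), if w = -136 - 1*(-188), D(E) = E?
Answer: 12606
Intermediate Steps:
w = 52 (w = -136 + 188 = 52)
w*242 + D(22) = 52*242 + 22 = 12584 + 22 = 12606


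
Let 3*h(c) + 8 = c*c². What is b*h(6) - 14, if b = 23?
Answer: 4742/3 ≈ 1580.7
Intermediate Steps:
h(c) = -8/3 + c³/3 (h(c) = -8/3 + (c*c²)/3 = -8/3 + c³/3)
b*h(6) - 14 = 23*(-8/3 + (⅓)*6³) - 14 = 23*(-8/3 + (⅓)*216) - 14 = 23*(-8/3 + 72) - 14 = 23*(208/3) - 14 = 4784/3 - 14 = 4742/3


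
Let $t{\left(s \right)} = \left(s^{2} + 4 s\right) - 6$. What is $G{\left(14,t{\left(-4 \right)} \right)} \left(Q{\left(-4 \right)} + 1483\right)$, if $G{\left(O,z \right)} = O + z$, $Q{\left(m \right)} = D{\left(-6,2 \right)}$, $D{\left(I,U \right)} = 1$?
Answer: $11872$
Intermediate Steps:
$Q{\left(m \right)} = 1$
$t{\left(s \right)} = -6 + s^{2} + 4 s$
$G{\left(14,t{\left(-4 \right)} \right)} \left(Q{\left(-4 \right)} + 1483\right) = \left(14 + \left(-6 + \left(-4\right)^{2} + 4 \left(-4\right)\right)\right) \left(1 + 1483\right) = \left(14 - 6\right) 1484 = 8 \cdot 1484 = 11872$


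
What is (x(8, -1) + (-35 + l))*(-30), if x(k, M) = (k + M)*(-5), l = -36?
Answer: 3180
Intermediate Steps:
x(k, M) = -5*M - 5*k (x(k, M) = (M + k)*(-5) = -5*M - 5*k)
(x(8, -1) + (-35 + l))*(-30) = ((-5*(-1) - 5*8) + (-35 - 36))*(-30) = ((5 - 40) - 71)*(-30) = (-35 - 71)*(-30) = -106*(-30) = 3180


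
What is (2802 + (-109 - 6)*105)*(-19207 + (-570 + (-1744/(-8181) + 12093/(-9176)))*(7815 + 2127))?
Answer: 220324954743098095/4170492 ≈ 5.2829e+10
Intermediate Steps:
(2802 + (-109 - 6)*105)*(-19207 + (-570 + (-1744/(-8181) + 12093/(-9176)))*(7815 + 2127)) = (2802 - 115*105)*(-19207 + (-570 + (-1744*(-1/8181) + 12093*(-1/9176)))*9942) = (2802 - 12075)*(-19207 + (-570 + (1744/8181 - 12093/9176))*9942) = -9273*(-19207 + (-570 - 82929889/75068856)*9942) = -9273*(-19207 - 42872177809/75068856*9942) = -9273*(-19207 - 71039198629513/12511476) = -9273*(-71279506549045/12511476) = 220324954743098095/4170492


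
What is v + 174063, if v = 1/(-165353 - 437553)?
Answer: 104943627077/602906 ≈ 1.7406e+5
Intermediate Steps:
v = -1/602906 (v = 1/(-602906) = -1/602906 ≈ -1.6586e-6)
v + 174063 = -1/602906 + 174063 = 104943627077/602906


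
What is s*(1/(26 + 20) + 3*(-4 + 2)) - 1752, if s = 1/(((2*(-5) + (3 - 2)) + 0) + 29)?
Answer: -322423/184 ≈ -1752.3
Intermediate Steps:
s = 1/20 (s = 1/(((-10 + 1) + 0) + 29) = 1/((-9 + 0) + 29) = 1/(-9 + 29) = 1/20 ≈ 0.050000)
s*(1/(26 + 20) + 3*(-4 + 2)) - 1752 = (1/(26 + 20) + 3*(-4 + 2))/20 - 1752 = (1/46 + 3*(-2))/20 - 1752 = (1/46 - 6)/20 - 1752 = (1/20)*(-275/46) - 1752 = -55/184 - 1752 = -322423/184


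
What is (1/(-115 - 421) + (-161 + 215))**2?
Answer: 837697249/287296 ≈ 2915.8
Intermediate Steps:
(1/(-115 - 421) + (-161 + 215))**2 = (1/(-536) + 54)**2 = (-1/536 + 54)**2 = (28943/536)**2 = 837697249/287296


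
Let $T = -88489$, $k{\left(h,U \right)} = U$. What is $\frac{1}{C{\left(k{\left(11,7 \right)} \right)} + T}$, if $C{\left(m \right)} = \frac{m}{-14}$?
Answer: $- \frac{2}{176979} \approx -1.1301 \cdot 10^{-5}$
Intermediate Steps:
$C{\left(m \right)} = - \frac{m}{14}$ ($C{\left(m \right)} = m \left(- \frac{1}{14}\right) = - \frac{m}{14}$)
$\frac{1}{C{\left(k{\left(11,7 \right)} \right)} + T} = \frac{1}{\left(- \frac{1}{14}\right) 7 - 88489} = \frac{1}{- \frac{1}{2} - 88489} = \frac{1}{- \frac{176979}{2}} = - \frac{2}{176979}$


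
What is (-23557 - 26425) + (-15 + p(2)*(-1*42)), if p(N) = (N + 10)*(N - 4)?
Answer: -48989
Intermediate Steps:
p(N) = (-4 + N)*(10 + N) (p(N) = (10 + N)*(-4 + N) = (-4 + N)*(10 + N))
(-23557 - 26425) + (-15 + p(2)*(-1*42)) = (-23557 - 26425) + (-15 + (-40 + 2**2 + 6*2)*(-1*42)) = -49982 + (-15 + (-40 + 4 + 12)*(-42)) = -49982 + (-15 - 24*(-42)) = -49982 + (-15 + 1008) = -49982 + 993 = -48989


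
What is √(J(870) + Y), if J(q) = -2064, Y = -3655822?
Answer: I*√3657886 ≈ 1912.6*I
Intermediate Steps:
√(J(870) + Y) = √(-2064 - 3655822) = √(-3657886) = I*√3657886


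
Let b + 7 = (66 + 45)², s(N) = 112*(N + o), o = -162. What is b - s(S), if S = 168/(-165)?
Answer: 1681462/55 ≈ 30572.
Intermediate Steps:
S = -56/55 (S = 168*(-1/165) = -56/55 ≈ -1.0182)
s(N) = -18144 + 112*N (s(N) = 112*(N - 162) = 112*(-162 + N) = -18144 + 112*N)
b = 12314 (b = -7 + (66 + 45)² = -7 + 111² = -7 + 12321 = 12314)
b - s(S) = 12314 - (-18144 + 112*(-56/55)) = 12314 - (-18144 - 6272/55) = 12314 - 1*(-1004192/55) = 12314 + 1004192/55 = 1681462/55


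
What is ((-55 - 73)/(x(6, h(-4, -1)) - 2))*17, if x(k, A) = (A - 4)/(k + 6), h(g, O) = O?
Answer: 26112/29 ≈ 900.41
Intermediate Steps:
x(k, A) = (-4 + A)/(6 + k)
((-55 - 73)/(x(6, h(-4, -1)) - 2))*17 = ((-55 - 73)/((-4 - 1)/(6 + 6) - 2))*17 = -128/(-5/12 - 2)*17 = -128/(-29/12)*17 = -128*(-12/29)*17 = (1536/29)*17 = 26112/29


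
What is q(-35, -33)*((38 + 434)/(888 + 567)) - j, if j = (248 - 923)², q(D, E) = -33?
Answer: -220983317/485 ≈ -4.5564e+5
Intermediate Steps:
j = 455625 (j = (-675)² = 455625)
q(-35, -33)*((38 + 434)/(888 + 567)) - j = -33*(38 + 434)/(888 + 567) - 1*455625 = -15576/1455 - 455625 = -33*472/1455 - 455625 = -5192/485 - 455625 = -220983317/485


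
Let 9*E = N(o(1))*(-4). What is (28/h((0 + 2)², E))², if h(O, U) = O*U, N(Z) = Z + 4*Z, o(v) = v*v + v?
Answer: 3969/1600 ≈ 2.4806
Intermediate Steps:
o(v) = v + v² (o(v) = v² + v = v + v²)
N(Z) = 5*Z
E = -40/9 (E = ((5*(1*(1 + 1)))*(-4))/9 = ((5*(1*2))*(-4))/9 = ((5*2)*(-4))/9 = (10*(-4))/9 = (⅑)*(-40) = -40/9 ≈ -4.4444)
(28/h((0 + 2)², E))² = (28/(((0 + 2)²*(-40/9))))² = (28/((2²*(-40/9))))² = (28/((4*(-40/9))))² = (28/(-160/9))² = (28*(-9/160))² = (-63/40)² = 3969/1600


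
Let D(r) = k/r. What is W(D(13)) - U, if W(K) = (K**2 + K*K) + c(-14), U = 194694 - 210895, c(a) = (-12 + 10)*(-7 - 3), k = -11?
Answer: 2741591/169 ≈ 16222.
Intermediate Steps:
c(a) = 20 (c(a) = -2*(-10) = 20)
D(r) = -11/r
U = -16201
W(K) = 20 + 2*K**2 (W(K) = (K**2 + K*K) + 20 = (K**2 + K**2) + 20 = 2*K**2 + 20 = 20 + 2*K**2)
W(D(13)) - U = (20 + 2*(-11/13)**2) - 1*(-16201) = (20 + 2*(-11*1/13)**2) + 16201 = (20 + 2*(-11/13)**2) + 16201 = (20 + 2*(121/169)) + 16201 = (20 + 242/169) + 16201 = 3622/169 + 16201 = 2741591/169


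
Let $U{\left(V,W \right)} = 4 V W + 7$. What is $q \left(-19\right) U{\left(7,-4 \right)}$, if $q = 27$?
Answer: $53865$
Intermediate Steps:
$U{\left(V,W \right)} = 7 + 4 V W$ ($U{\left(V,W \right)} = 4 V W + 7 = 7 + 4 V W$)
$q \left(-19\right) U{\left(7,-4 \right)} = 27 \left(-19\right) \left(7 + 4 \cdot 7 \left(-4\right)\right) = - 513 \left(7 - 112\right) = \left(-513\right) \left(-105\right) = 53865$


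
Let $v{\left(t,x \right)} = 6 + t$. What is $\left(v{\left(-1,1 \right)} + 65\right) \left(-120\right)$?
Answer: $-8400$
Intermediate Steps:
$\left(v{\left(-1,1 \right)} + 65\right) \left(-120\right) = \left(\left(6 - 1\right) + 65\right) \left(-120\right) = \left(5 + 65\right) \left(-120\right) = 70 \left(-120\right) = -8400$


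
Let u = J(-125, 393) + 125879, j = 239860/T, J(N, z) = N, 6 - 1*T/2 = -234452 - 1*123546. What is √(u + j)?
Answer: √4029384688221946/179002 ≈ 354.62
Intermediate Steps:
T = 716008 (T = 12 - 2*(-234452 - 1*123546) = 12 - 2*(-234452 - 123546) = 12 - 2*(-357998) = 12 + 715996 = 716008)
j = 59965/179002 (j = 239860/716008 = 239860*(1/716008) = 59965/179002 ≈ 0.33500)
u = 125754 (u = -125 + 125879 = 125754)
√(u + j) = √(125754 + 59965/179002) = √(22510277473/179002) = √4029384688221946/179002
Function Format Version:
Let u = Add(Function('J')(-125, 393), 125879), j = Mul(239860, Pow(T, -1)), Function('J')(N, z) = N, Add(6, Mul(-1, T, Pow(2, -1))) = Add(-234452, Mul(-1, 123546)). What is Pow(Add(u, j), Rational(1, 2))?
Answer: Mul(Rational(1, 179002), Pow(4029384688221946, Rational(1, 2))) ≈ 354.62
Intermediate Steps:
T = 716008 (T = Add(12, Mul(-2, Add(-234452, Mul(-1, 123546)))) = Add(12, Mul(-2, Add(-234452, -123546))) = Add(12, Mul(-2, -357998)) = Add(12, 715996) = 716008)
j = Rational(59965, 179002) (j = Mul(239860, Pow(716008, -1)) = Mul(239860, Rational(1, 716008)) = Rational(59965, 179002) ≈ 0.33500)
u = 125754 (u = Add(-125, 125879) = 125754)
Pow(Add(u, j), Rational(1, 2)) = Pow(Add(125754, Rational(59965, 179002)), Rational(1, 2)) = Pow(Rational(22510277473, 179002), Rational(1, 2)) = Mul(Rational(1, 179002), Pow(4029384688221946, Rational(1, 2)))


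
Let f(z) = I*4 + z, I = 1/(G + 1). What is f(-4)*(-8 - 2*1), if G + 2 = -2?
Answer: 160/3 ≈ 53.333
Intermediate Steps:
G = -4 (G = -2 - 2 = -4)
I = -⅓ (I = 1/(-4 + 1) = 1/(-3) = -⅓ ≈ -0.33333)
f(z) = -4/3 + z (f(z) = -⅓*4 + z = -4/3 + z)
f(-4)*(-8 - 2*1) = (-4/3 - 4)*(-8 - 2*1) = -16*(-8 - 2)/3 = -16/3*(-10) = 160/3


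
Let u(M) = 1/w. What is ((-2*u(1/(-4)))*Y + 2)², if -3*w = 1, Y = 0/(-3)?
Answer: 4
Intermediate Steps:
Y = 0 (Y = 0*(-⅓) = 0)
w = -⅓ (w = -⅓*1 = -⅓ ≈ -0.33333)
u(M) = -3 (u(M) = 1/(-⅓) = -3)
((-2*u(1/(-4)))*Y + 2)² = (-2*(-3)*0 + 2)² = (6*0 + 2)² = (0 + 2)² = 2² = 4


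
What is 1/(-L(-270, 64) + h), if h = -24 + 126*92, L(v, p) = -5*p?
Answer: 1/11888 ≈ 8.4118e-5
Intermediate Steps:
h = 11568 (h = -24 + 11592 = 11568)
1/(-L(-270, 64) + h) = 1/(-(-5)*64 + 11568) = 1/(-1*(-320) + 11568) = 1/(320 + 11568) = 1/11888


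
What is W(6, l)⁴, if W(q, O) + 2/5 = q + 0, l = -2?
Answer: 614656/625 ≈ 983.45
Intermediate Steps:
W(q, O) = -⅖ + q (W(q, O) = -⅖ + (q + 0) = -⅖ + q)
W(6, l)⁴ = (-⅖ + 6)⁴ = (28/5)⁴ = 614656/625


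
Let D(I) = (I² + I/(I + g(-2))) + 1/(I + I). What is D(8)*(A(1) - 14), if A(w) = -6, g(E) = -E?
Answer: -5189/4 ≈ -1297.3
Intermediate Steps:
D(I) = I² + 1/(2*I) + I/(2 + I) (D(I) = (I² + I/(I - 1*(-2))) + 1/(I + I) = (I² + I/(I + 2)) + 1/(2*I) = (I² + I/(2 + I)) + 1/(2*I) = I² + 1/(2*I) + I/(2 + I))
D(8)*(A(1) - 14) = ((1 + 8² + 8⁴ + (½)*8 + 2*8³)/(8*(2 + 8)))*(-6 - 14) = ((⅛)*(1 + 64 + 4096 + 4 + 2*512)/10)*(-20) = ((⅛)*(⅒)*(1 + 64 + 4096 + 4 + 1024))*(-20) = ((⅛)*(⅒)*5189)*(-20) = (5189/80)*(-20) = -5189/4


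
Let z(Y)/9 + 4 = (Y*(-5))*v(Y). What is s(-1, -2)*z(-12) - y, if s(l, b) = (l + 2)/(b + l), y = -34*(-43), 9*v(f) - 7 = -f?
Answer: -1830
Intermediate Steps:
v(f) = 7/9 - f/9 (v(f) = 7/9 + (-f)/9 = 7/9 - f/9)
y = 1462
s(l, b) = (2 + l)/(b + l)
z(Y) = -36 - 45*Y*(7/9 - Y/9) (z(Y) = -36 + 9*((Y*(-5))*(7/9 - Y/9)) = -36 + 9*((-5*Y)*(7/9 - Y/9)) = -36 + 9*(-5*Y*(7/9 - Y/9)) = -36 - 45*Y*(7/9 - Y/9))
s(-1, -2)*z(-12) - y = ((2 - 1)/(-2 - 1))*(-36 + 5*(-12)*(-7 - 12)) - 1*1462 = (1/(-3))*(-36 + 5*(-12)*(-19)) - 1462 = (-⅓*1)*(-36 + 1140) - 1462 = -⅓*1104 - 1462 = -368 - 1462 = -1830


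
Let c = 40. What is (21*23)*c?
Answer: 19320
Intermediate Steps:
(21*23)*c = (21*23)*40 = 483*40 = 19320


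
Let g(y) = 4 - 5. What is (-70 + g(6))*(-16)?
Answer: 1136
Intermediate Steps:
g(y) = -1
(-70 + g(6))*(-16) = (-70 - 1)*(-16) = -71*(-16) = 1136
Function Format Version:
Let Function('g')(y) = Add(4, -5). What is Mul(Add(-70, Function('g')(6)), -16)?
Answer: 1136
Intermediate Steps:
Function('g')(y) = -1
Mul(Add(-70, Function('g')(6)), -16) = Mul(Add(-70, -1), -16) = Mul(-71, -16) = 1136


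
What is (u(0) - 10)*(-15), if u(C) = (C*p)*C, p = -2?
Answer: 150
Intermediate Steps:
u(C) = -2*C**2 (u(C) = (C*(-2))*C = (-2*C)*C = -2*C**2)
(u(0) - 10)*(-15) = (-2*0**2 - 10)*(-15) = (-2*0 - 10)*(-15) = (0 - 10)*(-15) = -10*(-15) = 150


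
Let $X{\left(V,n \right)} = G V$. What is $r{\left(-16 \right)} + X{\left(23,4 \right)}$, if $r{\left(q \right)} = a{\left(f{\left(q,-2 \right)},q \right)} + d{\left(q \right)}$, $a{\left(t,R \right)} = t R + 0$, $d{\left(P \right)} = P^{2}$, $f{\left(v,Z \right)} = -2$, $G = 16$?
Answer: $656$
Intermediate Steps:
$a{\left(t,R \right)} = R t$ ($a{\left(t,R \right)} = R t + 0 = R t$)
$X{\left(V,n \right)} = 16 V$
$r{\left(q \right)} = q^{2} - 2 q$ ($r{\left(q \right)} = q \left(-2\right) + q^{2} = - 2 q + q^{2} = q^{2} - 2 q$)
$r{\left(-16 \right)} + X{\left(23,4 \right)} = - 16 \left(-2 - 16\right) + 16 \cdot 23 = \left(-16\right) \left(-18\right) + 368 = 288 + 368 = 656$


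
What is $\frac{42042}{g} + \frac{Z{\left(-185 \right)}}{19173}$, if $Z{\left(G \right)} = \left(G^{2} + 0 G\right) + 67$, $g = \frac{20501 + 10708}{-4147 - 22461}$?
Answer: $- \frac{7148958008900}{199456719} \approx -35842.0$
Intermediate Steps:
$g = - \frac{31209}{26608}$ ($g = \frac{31209}{-26608} = 31209 \left(- \frac{1}{26608}\right) = - \frac{31209}{26608} \approx -1.1729$)
$Z{\left(G \right)} = 67 + G^{2}$ ($Z{\left(G \right)} = \left(G^{2} + 0\right) + 67 = G^{2} + 67 = 67 + G^{2}$)
$\frac{42042}{g} + \frac{Z{\left(-185 \right)}}{19173} = \frac{42042}{- \frac{31209}{26608}} + \frac{67 + \left(-185\right)^{2}}{19173} = 42042 \left(- \frac{26608}{31209}\right) + \left(67 + 34225\right) \frac{1}{19173} = - \frac{372884512}{10403} + 34292 \cdot \frac{1}{19173} = - \frac{372884512}{10403} + \frac{34292}{19173} = - \frac{7148958008900}{199456719}$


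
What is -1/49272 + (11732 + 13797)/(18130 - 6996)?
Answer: 628926877/274297224 ≈ 2.2929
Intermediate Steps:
-1/49272 + (11732 + 13797)/(18130 - 6996) = -1*1/49272 + 25529/11134 = -1/49272 + 25529*(1/11134) = -1/49272 + 25529/11134 = 628926877/274297224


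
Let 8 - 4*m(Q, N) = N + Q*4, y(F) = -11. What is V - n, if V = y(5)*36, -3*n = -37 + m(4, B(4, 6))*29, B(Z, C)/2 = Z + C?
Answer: -476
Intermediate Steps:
B(Z, C) = 2*C + 2*Z (B(Z, C) = 2*(Z + C) = 2*(C + Z) = 2*C + 2*Z)
m(Q, N) = 2 - Q - N/4 (m(Q, N) = 2 - (N + Q*4)/4 = 2 - (N + 4*Q)/4 = 2 + (-Q - N/4) = 2 - Q - N/4)
n = 80 (n = -(-37 + (2 - 1*4 - (2*6 + 2*4)/4)*29)/3 = -(-37 + (2 - 4 - (12 + 8)/4)*29)/3 = -(-37 + (2 - 4 - ¼*20)*29)/3 = -(-37 + (2 - 4 - 5)*29)/3 = -(-37 - 7*29)/3 = -(-37 - 203)/3 = -⅓*(-240) = 80)
V = -396 (V = -11*36 = -396)
V - n = -396 - 1*80 = -396 - 80 = -476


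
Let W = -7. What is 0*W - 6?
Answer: -6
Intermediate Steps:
0*W - 6 = 0*(-7) - 6 = 0 - 6 = -6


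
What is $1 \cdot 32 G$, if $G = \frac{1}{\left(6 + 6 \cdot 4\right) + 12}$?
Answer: $\frac{16}{21} \approx 0.7619$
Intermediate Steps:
$G = \frac{1}{42}$ ($G = \frac{1}{\left(6 + 24\right) + 12} = \frac{1}{30 + 12} = \frac{1}{42} \approx 0.02381$)
$1 \cdot 32 G = 1 \cdot 32 \cdot \frac{1}{42} = 32 \cdot \frac{1}{42} = \frac{16}{21}$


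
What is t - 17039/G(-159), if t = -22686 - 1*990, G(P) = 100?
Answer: -2384639/100 ≈ -23846.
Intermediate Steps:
t = -23676 (t = -22686 - 990 = -23676)
t - 17039/G(-159) = -23676 - 17039/100 = -2384639/100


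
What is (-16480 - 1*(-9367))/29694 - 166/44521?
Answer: -107202359/440668858 ≈ -0.24327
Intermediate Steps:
(-16480 - 1*(-9367))/29694 - 166/44521 = (-16480 + 9367)*(1/29694) - 166*1/44521 = -7113*1/29694 - 166/44521 = -2371/9898 - 166/44521 = -107202359/440668858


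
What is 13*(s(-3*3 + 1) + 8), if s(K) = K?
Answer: 0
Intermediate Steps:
13*(s(-3*3 + 1) + 8) = 13*((-3*3 + 1) + 8) = 13*((-9 + 1) + 8) = 13*(-8 + 8) = 13*0 = 0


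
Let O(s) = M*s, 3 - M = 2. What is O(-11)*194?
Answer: -2134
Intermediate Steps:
M = 1 (M = 3 - 1*2 = 3 - 2 = 1)
O(s) = s (O(s) = 1*s = s)
O(-11)*194 = -11*194 = -2134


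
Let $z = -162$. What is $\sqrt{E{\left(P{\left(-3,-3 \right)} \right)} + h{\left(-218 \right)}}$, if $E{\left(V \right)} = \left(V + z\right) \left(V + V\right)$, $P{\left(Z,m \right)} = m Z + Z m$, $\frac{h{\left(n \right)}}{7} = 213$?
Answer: $i \sqrt{3693} \approx 60.77 i$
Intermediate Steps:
$h{\left(n \right)} = 1491$ ($h{\left(n \right)} = 7 \cdot 213 = 1491$)
$P{\left(Z,m \right)} = 2 Z m$ ($P{\left(Z,m \right)} = Z m + Z m = 2 Z m$)
$E{\left(V \right)} = 2 V \left(-162 + V\right)$ ($E{\left(V \right)} = \left(V - 162\right) \left(V + V\right) = \left(-162 + V\right) 2 V = 2 V \left(-162 + V\right)$)
$\sqrt{E{\left(P{\left(-3,-3 \right)} \right)} + h{\left(-218 \right)}} = \sqrt{2 \cdot 2 \left(-3\right) \left(-3\right) \left(-162 + 2 \left(-3\right) \left(-3\right)\right) + 1491} = \sqrt{2 \cdot 18 \left(-162 + 18\right) + 1491} = \sqrt{2 \cdot 18 \left(-144\right) + 1491} = \sqrt{-5184 + 1491} = \sqrt{-3693} = i \sqrt{3693}$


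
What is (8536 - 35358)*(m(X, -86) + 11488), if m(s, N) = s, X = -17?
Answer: -307675162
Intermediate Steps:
(8536 - 35358)*(m(X, -86) + 11488) = (8536 - 35358)*(-17 + 11488) = -26822*11471 = -307675162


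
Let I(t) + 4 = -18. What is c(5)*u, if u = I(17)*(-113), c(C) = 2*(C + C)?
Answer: 49720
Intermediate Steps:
I(t) = -22 (I(t) = -4 - 18 = -22)
c(C) = 4*C (c(C) = 2*(2*C) = 4*C)
u = 2486 (u = -22*(-113) = 2486)
c(5)*u = (4*5)*2486 = 20*2486 = 49720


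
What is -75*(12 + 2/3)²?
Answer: -36100/3 ≈ -12033.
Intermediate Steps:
-75*(12 + 2/3)² = -75*(12 + 2*(⅓))² = -75*(12 + ⅔)² = -75*(38/3)² = -75*1444/9 = -36100/3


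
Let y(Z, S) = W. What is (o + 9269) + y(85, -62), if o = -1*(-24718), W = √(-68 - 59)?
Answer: 33987 + I*√127 ≈ 33987.0 + 11.269*I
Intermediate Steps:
W = I*√127 (W = √(-127) = I*√127 ≈ 11.269*I)
o = 24718
y(Z, S) = I*√127
(o + 9269) + y(85, -62) = (24718 + 9269) + I*√127 = 33987 + I*√127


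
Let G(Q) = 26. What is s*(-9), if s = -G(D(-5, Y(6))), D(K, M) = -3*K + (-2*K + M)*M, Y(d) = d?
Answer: 234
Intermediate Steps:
D(K, M) = -3*K + M*(M - 2*K) (D(K, M) = -3*K + (M - 2*K)*M = -3*K + M*(M - 2*K))
s = -26 (s = -1*26 = -26)
s*(-9) = -26*(-9) = 234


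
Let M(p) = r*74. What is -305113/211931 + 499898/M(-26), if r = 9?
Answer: 52870338890/70573023 ≈ 749.16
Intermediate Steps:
M(p) = 666 (M(p) = 9*74 = 666)
-305113/211931 + 499898/M(-26) = -305113/211931 + 499898/666 = -305113*1/211931 + 499898*(1/666) = -305113/211931 + 249949/333 = 52870338890/70573023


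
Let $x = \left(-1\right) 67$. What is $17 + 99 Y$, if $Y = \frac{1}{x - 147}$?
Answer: $\frac{3539}{214} \approx 16.537$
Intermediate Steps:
$x = -67$
$Y = - \frac{1}{214}$ ($Y = \frac{1}{-67 - 147} = \frac{1}{-214} = - \frac{1}{214} \approx -0.0046729$)
$17 + 99 Y = 17 + 99 \left(- \frac{1}{214}\right) = 17 - \frac{99}{214} = \frac{3539}{214}$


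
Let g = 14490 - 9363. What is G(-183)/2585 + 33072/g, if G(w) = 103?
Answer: 28673067/4417765 ≈ 6.4904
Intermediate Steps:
g = 5127
G(-183)/2585 + 33072/g = 103/2585 + 33072/5127 = 103*(1/2585) + 33072*(1/5127) = 103/2585 + 11024/1709 = 28673067/4417765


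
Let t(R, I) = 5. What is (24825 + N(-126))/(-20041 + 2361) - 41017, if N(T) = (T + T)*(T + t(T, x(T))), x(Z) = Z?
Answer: -725235877/17680 ≈ -41020.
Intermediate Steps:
N(T) = 2*T*(5 + T) (N(T) = (T + T)*(T + 5) = (2*T)*(5 + T) = 2*T*(5 + T))
(24825 + N(-126))/(-20041 + 2361) - 41017 = (24825 + 2*(-126)*(5 - 126))/(-20041 + 2361) - 41017 = (24825 + 2*(-126)*(-121))/(-17680) - 41017 = (24825 + 30492)*(-1/17680) - 41017 = 55317*(-1/17680) - 41017 = -55317/17680 - 41017 = -725235877/17680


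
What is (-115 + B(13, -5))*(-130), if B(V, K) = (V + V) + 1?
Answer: 11440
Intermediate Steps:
B(V, K) = 1 + 2*V (B(V, K) = 2*V + 1 = 1 + 2*V)
(-115 + B(13, -5))*(-130) = (-115 + (1 + 2*13))*(-130) = (-115 + (1 + 26))*(-130) = (-115 + 27)*(-130) = -88*(-130) = 11440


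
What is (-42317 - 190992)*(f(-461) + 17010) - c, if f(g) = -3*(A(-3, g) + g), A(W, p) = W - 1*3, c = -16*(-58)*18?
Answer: -4295468703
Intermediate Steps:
c = 16704 (c = 928*18 = 16704)
A(W, p) = -3 + W (A(W, p) = W - 3 = -3 + W)
f(g) = 18 - 3*g (f(g) = -3*((-3 - 3) + g) = -3*(-6 + g) = 18 - 3*g)
(-42317 - 190992)*(f(-461) + 17010) - c = (-42317 - 190992)*((18 - 3*(-461)) + 17010) - 1*16704 = -233309*((18 + 1383) + 17010) - 16704 = -233309*(1401 + 17010) - 16704 = -233309*18411 - 16704 = -4295451999 - 16704 = -4295468703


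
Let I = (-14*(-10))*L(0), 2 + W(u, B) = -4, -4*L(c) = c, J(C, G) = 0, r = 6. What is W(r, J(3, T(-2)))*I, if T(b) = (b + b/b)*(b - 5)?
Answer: 0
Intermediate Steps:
T(b) = (1 + b)*(-5 + b) (T(b) = (b + 1)*(-5 + b) = (1 + b)*(-5 + b))
L(c) = -c/4
W(u, B) = -6 (W(u, B) = -2 - 4 = -6)
I = 0 (I = (-14*(-10))*(-1/4*0) = 140*0 = 0)
W(r, J(3, T(-2)))*I = -6*0 = 0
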